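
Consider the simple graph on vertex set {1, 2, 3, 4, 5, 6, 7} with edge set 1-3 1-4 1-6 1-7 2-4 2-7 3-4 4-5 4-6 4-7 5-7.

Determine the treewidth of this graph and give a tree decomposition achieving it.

Each bag holds 3 vertices, so the decomposition has width 2, which upper-bounds the treewidth. For the lower bound, the 3 vertices {1, 3, 4} are pairwise adjacent, and any tree decomposition puts a clique entirely inside one bag — forcing width ≥ 2. Hence tw(G) = 2 exactly.

Treewidth 2.
One such decomposition:
Bags: B1 = {1, 4, 7}  B2 = {1, 4, 6}  B3 = {4, 5, 7}  B4 = {1, 3, 4}  B5 = {2, 4, 7}
Tree: B1–B2, B1–B3, B1–B4, B3–B5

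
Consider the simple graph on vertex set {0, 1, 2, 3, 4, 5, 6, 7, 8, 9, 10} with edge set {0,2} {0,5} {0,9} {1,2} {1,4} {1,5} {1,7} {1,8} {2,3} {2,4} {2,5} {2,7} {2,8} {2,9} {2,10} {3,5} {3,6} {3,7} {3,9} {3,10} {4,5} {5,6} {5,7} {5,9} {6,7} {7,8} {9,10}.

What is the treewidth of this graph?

A width-3 tree decomposition is:
Bags: B1 = {2, 3, 5, 7}  B2 = {3, 5, 6, 7}  B3 = {2, 3, 5, 9}  B4 = {1, 2, 5, 7}  B5 = {1, 2, 7, 8}  B6 = {1, 2, 4, 5}  B7 = {2, 3, 9, 10}  B8 = {0, 2, 5, 9}
Tree: B1–B2, B1–B3, B1–B4, B4–B5, B4–B6, B3–B7, B3–B8
Each bag holds 4 vertices, so the decomposition has width 3, which upper-bounds the treewidth. On the other hand G contains the 4-clique {1, 2, 7, 8}. A clique must lie in a single bag of any decomposition, so no decomposition can have width below 3. Therefore the treewidth is 3.

3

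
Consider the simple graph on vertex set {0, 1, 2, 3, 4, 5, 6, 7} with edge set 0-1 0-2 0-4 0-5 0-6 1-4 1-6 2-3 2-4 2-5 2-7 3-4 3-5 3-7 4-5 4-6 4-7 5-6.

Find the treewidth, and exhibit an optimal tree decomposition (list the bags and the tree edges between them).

Every bag has size at most 4, so the width is 4 − 1 = 3 and tw(G) ≤ 3. On the other hand G contains the 4-clique {0, 1, 4, 6}. A clique must lie in a single bag of any decomposition, so no decomposition can have width below 3. Therefore the treewidth is 3.

Treewidth 3.
One optimal decomposition is:
Bags: B1 = {0, 4, 5, 6}  B2 = {0, 2, 4, 5}  B3 = {0, 1, 4, 6}  B4 = {2, 3, 4, 5}  B5 = {2, 3, 4, 7}
Tree: B1–B2, B1–B3, B2–B4, B4–B5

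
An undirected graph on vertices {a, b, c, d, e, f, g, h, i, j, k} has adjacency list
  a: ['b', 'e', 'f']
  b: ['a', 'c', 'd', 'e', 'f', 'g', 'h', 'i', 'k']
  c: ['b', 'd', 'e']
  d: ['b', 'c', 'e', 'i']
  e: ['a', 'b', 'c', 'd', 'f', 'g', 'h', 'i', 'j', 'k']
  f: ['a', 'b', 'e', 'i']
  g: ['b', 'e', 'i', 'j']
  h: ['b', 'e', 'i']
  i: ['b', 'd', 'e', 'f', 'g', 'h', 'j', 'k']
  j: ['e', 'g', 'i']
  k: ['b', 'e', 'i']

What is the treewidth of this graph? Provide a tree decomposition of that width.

Treewidth 3.
Bags: B1 = {b, e, g, i}  B2 = {b, e, f, i}  B3 = {e, g, i, j}  B4 = {b, e, h, i}  B5 = {b, d, e, i}  B6 = {a, b, e, f}  B7 = {b, c, d, e}  B8 = {b, e, i, k}
Tree: B1–B2, B1–B3, B2–B4, B1–B5, B2–B6, B5–B7, B1–B8

The largest bag has 4 vertices, giving width 3; this decomposition certifies tw(G) ≤ 3. Conversely, {e, g, i, j} is a clique of size 4, and the vertices of any clique must share a bag in every tree decomposition; so some bag has ≥ 4 vertices and tw(G) ≥ 3. The upper and lower bounds meet at 3, so that is the treewidth.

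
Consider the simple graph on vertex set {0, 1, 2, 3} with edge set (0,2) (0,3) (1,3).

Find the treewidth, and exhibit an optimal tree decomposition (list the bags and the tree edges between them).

Treewidth 1.
One optimal decomposition is:
Bags: B1 = {0, 2}  B2 = {0, 3}  B3 = {1, 3}
Tree: B1–B2, B2–B3

The largest bag has 2 vertices, giving width 1; this decomposition certifies tw(G) ≤ 1. Since G has at least one edge (e.g. 2–0), it is not an edgeless graph, so tw(G) ≥ 1. Hence tw(G) = 1 exactly.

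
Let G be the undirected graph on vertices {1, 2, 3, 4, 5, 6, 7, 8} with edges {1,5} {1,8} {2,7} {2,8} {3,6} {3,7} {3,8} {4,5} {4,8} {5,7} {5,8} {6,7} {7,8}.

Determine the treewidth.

2

A width-2 tree decomposition is:
Bags: B1 = {3, 7, 8}  B2 = {5, 7, 8}  B3 = {3, 6, 7}  B4 = {1, 5, 8}  B5 = {2, 7, 8}  B6 = {4, 5, 8}
Tree: B1–B2, B1–B3, B2–B4, B2–B5, B4–B6
Each bag holds 3 vertices, so the decomposition has width 2, which upper-bounds the treewidth. Conversely, {2, 7, 8} is a clique of size 3, and the vertices of any clique must share a bag in every tree decomposition; so some bag has ≥ 3 vertices and tw(G) ≥ 2. Hence tw(G) = 2 exactly.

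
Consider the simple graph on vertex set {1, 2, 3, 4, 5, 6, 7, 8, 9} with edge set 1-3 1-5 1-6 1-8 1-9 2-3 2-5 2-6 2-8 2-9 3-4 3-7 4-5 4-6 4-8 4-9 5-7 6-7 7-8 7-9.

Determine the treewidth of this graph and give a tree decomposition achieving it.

Treewidth 4.
Bags: B1 = {1, 2, 4, 6, 7}  B2 = {1, 2, 4, 7, 8}  B3 = {1, 2, 4, 7, 9}  B4 = {1, 2, 3, 4, 7}  B5 = {1, 2, 4, 5, 7}
Tree: B1–B2, B2–B3, B3–B4, B4–B5

Every bag has size at most 5, so the width is 5 − 1 = 4 and tw(G) ≤ 4. For the lower bound: the 5 vertex sets {2,6}, {4,8}, {7,9}, {1}, {3} are disjoint, each induces a connected subgraph, and every pair is joined by at least one edge of G. Contracting each set to a single vertex therefore yields K_{5} as a minor, and since treewidth is minor-monotone, tw(G) ≥ tw(K_{5}) = 4. Combining the bounds, tw(G) = 4.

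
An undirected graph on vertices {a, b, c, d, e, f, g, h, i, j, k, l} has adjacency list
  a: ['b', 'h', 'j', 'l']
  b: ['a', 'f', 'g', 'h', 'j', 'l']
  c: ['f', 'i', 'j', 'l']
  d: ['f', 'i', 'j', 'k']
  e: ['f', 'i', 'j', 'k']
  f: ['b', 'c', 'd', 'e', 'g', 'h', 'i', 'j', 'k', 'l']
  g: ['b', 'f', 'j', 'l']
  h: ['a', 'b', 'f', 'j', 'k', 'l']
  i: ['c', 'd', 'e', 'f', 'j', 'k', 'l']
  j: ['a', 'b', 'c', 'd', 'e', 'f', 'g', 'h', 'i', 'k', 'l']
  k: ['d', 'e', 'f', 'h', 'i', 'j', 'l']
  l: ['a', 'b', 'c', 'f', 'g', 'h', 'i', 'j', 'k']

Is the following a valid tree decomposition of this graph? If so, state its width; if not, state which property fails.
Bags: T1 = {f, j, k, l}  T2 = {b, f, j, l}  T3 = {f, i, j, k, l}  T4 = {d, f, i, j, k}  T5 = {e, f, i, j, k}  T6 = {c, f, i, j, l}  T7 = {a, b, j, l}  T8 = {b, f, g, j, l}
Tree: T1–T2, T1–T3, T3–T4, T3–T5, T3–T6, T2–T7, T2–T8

A tree decomposition must satisfy three properties: every vertex lies in some bag; for every edge, both endpoints lie together in some bag; and for every vertex, the bags containing it form a connected subtree. Here vertex h appears in no bag, so the decomposition is invalid.

No — vertex h appears in no bag.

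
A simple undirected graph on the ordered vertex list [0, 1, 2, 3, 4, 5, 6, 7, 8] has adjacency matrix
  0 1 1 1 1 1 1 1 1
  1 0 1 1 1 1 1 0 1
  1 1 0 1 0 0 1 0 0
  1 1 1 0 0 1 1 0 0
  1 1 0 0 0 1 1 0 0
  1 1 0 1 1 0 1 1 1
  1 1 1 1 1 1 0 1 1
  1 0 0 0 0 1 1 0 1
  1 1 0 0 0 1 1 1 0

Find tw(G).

A width-4 tree decomposition is:
Bags: B1 = {0, 1, 4, 5, 6}  B2 = {0, 1, 3, 5, 6}  B3 = {0, 1, 5, 6, 8}  B4 = {0, 1, 2, 3, 6}  B5 = {0, 5, 6, 7, 8}
Tree: B1–B2, B2–B3, B2–B4, B3–B5
The largest bag has 5 vertices, giving width 4; this decomposition certifies tw(G) ≤ 4. For the lower bound, the 5 vertices {0, 1, 2, 3, 6} are pairwise adjacent, and any tree decomposition puts a clique entirely inside one bag — forcing width ≥ 4. The upper and lower bounds meet at 4, so that is the treewidth.

4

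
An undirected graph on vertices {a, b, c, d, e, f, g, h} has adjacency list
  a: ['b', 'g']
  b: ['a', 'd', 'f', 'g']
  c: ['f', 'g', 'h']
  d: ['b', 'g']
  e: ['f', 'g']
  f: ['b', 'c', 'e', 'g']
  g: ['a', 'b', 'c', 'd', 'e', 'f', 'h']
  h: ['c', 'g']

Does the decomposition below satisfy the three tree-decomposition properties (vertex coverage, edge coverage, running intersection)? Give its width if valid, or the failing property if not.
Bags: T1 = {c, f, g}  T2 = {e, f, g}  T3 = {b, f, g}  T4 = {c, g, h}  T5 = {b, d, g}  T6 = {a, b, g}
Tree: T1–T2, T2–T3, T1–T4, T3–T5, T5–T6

Yes; width 2.

Vertex coverage: the bags together contain {a, b, c, d, e, f, g, h}, the full vertex set. Edge coverage: each edge of G has both endpoints in at least one bag. Running intersection: for every vertex, the bags containing it form a connected subtree. All three properties hold, so this is a valid tree decomposition of width max|bag| − 1 = 2, and hence tw(G) ≤ 2.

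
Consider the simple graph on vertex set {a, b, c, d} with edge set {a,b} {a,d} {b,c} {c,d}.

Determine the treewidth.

A width-2 tree decomposition is:
Bags: B1 = {a, c, d}  B2 = {a, b, c}
Tree: B1–B2
Every bag has size at most 3, so the width is 3 − 1 = 2 and tw(G) ≤ 2. For the lower bound, G contains the cycle c–d–a–b–c, so G is not a forest; only forests have treewidth ≤ 1, hence tw(G) ≥ 2. Therefore the treewidth is 2.

2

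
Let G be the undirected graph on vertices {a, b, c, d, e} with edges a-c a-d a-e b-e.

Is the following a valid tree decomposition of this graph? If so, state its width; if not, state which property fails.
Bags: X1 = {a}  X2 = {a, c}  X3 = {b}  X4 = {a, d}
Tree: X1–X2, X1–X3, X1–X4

A tree decomposition must satisfy three properties: every vertex lies in some bag; for every edge, both endpoints lie together in some bag; and for every vertex, the bags containing it form a connected subtree. Here vertex e appears in no bag, so the decomposition is invalid.

No — vertex e appears in no bag.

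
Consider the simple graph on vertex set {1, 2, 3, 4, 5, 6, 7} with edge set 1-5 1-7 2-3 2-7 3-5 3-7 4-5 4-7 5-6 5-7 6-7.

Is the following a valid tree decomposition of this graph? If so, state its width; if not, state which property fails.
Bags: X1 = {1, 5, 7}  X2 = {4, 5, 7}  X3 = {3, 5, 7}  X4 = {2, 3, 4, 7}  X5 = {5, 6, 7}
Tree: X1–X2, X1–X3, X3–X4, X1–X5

A tree decomposition must satisfy three properties: every vertex lies in some bag; for every edge, both endpoints lie together in some bag; and for every vertex, the bags containing it form a connected subtree. Here bags containing vertex 4 are not connected in the tree, so the decomposition is invalid.

No — bags containing vertex 4 are not connected in the tree.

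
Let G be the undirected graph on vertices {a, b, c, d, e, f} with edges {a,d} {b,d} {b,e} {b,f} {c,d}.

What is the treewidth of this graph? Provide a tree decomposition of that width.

Treewidth 1.
One optimal decomposition is:
Bags: B1 = {a, d}  B2 = {b, d}  B3 = {b, e}  B4 = {c, d}  B5 = {b, f}
Tree: B1–B2, B2–B3, B2–B4, B2–B5

Each bag holds 2 vertices, so the decomposition has width 1, which upper-bounds the treewidth. Any graph with an edge has treewidth ≥ 1, and G has the edge d–a. The upper and lower bounds meet at 1, so that is the treewidth.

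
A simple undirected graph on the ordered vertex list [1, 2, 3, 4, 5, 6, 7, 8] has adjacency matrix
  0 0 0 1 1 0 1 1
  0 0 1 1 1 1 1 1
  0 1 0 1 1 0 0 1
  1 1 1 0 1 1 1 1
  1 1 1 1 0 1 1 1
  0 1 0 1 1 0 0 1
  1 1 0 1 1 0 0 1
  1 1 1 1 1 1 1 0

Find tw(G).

4

A width-4 tree decomposition is:
Bags: B1 = {2, 4, 5, 7, 8}  B2 = {2, 4, 5, 6, 8}  B3 = {2, 3, 4, 5, 8}  B4 = {1, 4, 5, 7, 8}
Tree: B1–B2, B2–B3, B1–B4
Each bag holds 5 vertices, so the decomposition has width 4, which upper-bounds the treewidth. On the other hand G contains the 5-clique {1, 4, 5, 7, 8}. A clique must lie in a single bag of any decomposition, so no decomposition can have width below 4. Combining the bounds, tw(G) = 4.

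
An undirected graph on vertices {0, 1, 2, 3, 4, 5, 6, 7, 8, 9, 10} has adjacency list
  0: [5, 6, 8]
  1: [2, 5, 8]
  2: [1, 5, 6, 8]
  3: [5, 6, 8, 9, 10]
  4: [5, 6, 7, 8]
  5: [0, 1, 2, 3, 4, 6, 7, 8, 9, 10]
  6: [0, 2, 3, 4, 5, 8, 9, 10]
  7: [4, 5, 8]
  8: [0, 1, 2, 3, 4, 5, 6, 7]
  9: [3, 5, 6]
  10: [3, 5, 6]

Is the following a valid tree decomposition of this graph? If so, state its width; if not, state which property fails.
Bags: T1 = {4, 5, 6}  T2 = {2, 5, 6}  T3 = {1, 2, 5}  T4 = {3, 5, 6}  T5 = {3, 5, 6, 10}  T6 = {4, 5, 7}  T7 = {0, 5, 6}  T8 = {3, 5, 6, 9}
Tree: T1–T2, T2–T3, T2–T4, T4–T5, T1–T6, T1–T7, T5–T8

No — vertex 8 appears in no bag.

A tree decomposition must satisfy three properties: every vertex lies in some bag; for every edge, both endpoints lie together in some bag; and for every vertex, the bags containing it form a connected subtree. Here vertex 8 appears in no bag, so the decomposition is invalid.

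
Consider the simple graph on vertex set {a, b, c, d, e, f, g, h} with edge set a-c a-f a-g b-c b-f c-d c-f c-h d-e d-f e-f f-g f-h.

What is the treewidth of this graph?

2

A width-2 tree decomposition is:
Bags: B1 = {c, d, f}  B2 = {a, c, f}  B3 = {a, f, g}  B4 = {c, f, h}  B5 = {d, e, f}  B6 = {b, c, f}
Tree: B1–B2, B2–B3, B2–B4, B1–B5, B1–B6
Each bag holds 3 vertices, so the decomposition has width 2, which upper-bounds the treewidth. For the lower bound, the 3 vertices {a, f, g} are pairwise adjacent, and any tree decomposition puts a clique entirely inside one bag — forcing width ≥ 2. Combining the bounds, tw(G) = 2.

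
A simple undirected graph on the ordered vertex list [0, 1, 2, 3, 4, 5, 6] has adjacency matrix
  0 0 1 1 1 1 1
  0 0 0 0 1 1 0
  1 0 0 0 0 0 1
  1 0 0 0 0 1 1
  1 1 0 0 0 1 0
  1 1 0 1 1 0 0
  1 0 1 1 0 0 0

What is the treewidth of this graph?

A width-2 tree decomposition is:
Bags: B1 = {0, 4, 5}  B2 = {1, 4, 5}  B3 = {0, 3, 5}  B4 = {0, 3, 6}  B5 = {0, 2, 6}
Tree: B1–B2, B1–B3, B3–B4, B4–B5
The largest bag has 3 vertices, giving width 2; this decomposition certifies tw(G) ≤ 2. For the lower bound, the 3 vertices {0, 2, 6} are pairwise adjacent, and any tree decomposition puts a clique entirely inside one bag — forcing width ≥ 2. The upper and lower bounds meet at 2, so that is the treewidth.

2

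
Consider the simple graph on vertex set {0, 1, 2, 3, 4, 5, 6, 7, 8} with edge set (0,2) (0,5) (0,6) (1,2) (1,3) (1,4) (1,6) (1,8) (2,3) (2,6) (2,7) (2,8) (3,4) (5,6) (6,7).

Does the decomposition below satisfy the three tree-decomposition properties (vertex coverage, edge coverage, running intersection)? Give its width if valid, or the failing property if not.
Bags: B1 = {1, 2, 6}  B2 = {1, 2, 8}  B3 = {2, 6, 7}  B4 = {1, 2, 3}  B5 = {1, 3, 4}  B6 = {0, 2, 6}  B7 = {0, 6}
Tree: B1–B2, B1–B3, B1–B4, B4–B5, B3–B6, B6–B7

No — vertex 5 appears in no bag.

A tree decomposition must satisfy three properties: every vertex lies in some bag; for every edge, both endpoints lie together in some bag; and for every vertex, the bags containing it form a connected subtree. Here vertex 5 appears in no bag, so the decomposition is invalid.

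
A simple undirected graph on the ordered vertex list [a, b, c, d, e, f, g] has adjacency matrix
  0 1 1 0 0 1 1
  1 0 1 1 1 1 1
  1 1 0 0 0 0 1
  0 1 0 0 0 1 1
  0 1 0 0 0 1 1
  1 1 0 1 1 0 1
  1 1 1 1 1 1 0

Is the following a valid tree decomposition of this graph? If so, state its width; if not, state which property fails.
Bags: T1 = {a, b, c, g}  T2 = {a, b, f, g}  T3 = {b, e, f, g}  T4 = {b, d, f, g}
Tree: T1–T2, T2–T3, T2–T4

Yes; width 3.

Vertex coverage: the bags together contain {a, b, c, d, e, f, g}, the full vertex set. Edge coverage: each edge of G has both endpoints in at least one bag. Running intersection: for every vertex, the bags containing it form a connected subtree. All three properties hold, so this is a valid tree decomposition of width max|bag| − 1 = 3, and hence tw(G) ≤ 3.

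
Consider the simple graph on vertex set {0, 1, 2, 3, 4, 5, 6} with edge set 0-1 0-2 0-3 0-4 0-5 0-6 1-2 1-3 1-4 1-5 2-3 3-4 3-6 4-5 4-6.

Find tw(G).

A width-3 tree decomposition is:
Bags: B1 = {0, 1, 4, 5}  B2 = {0, 1, 3, 4}  B3 = {0, 1, 2, 3}  B4 = {0, 3, 4, 6}
Tree: B1–B2, B2–B3, B2–B4
The largest bag has 4 vertices, giving width 3; this decomposition certifies tw(G) ≤ 3. On the other hand G contains the 4-clique {0, 1, 2, 3}. A clique must lie in a single bag of any decomposition, so no decomposition can have width below 3. Hence tw(G) = 3 exactly.

3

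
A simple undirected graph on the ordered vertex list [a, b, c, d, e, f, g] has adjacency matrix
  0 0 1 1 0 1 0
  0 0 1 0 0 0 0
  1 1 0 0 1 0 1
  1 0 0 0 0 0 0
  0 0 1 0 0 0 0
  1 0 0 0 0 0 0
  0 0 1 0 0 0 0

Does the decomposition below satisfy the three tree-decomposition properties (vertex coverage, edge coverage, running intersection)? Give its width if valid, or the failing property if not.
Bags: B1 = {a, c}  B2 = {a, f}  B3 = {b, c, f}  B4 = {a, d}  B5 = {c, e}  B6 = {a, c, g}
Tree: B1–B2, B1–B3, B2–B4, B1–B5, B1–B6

No — bags containing vertex f are not connected in the tree.

A tree decomposition must satisfy three properties: every vertex lies in some bag; for every edge, both endpoints lie together in some bag; and for every vertex, the bags containing it form a connected subtree. Here bags containing vertex f are not connected in the tree, so the decomposition is invalid.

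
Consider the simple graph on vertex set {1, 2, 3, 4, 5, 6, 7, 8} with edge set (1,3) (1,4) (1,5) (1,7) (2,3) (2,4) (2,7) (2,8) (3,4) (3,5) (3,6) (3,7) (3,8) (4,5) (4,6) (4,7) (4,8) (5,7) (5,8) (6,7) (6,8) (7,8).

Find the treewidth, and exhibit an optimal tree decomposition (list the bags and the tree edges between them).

Treewidth 4.
One such decomposition:
Bags: B1 = {1, 3, 4, 5, 7}  B2 = {3, 4, 5, 7, 8}  B3 = {3, 4, 6, 7, 8}  B4 = {2, 3, 4, 7, 8}
Tree: B1–B2, B2–B3, B3–B4

The largest bag has 5 vertices, giving width 4; this decomposition certifies tw(G) ≤ 4. Conversely, {2, 3, 4, 7, 8} is a clique of size 5, and the vertices of any clique must share a bag in every tree decomposition; so some bag has ≥ 5 vertices and tw(G) ≥ 4. Hence tw(G) = 4 exactly.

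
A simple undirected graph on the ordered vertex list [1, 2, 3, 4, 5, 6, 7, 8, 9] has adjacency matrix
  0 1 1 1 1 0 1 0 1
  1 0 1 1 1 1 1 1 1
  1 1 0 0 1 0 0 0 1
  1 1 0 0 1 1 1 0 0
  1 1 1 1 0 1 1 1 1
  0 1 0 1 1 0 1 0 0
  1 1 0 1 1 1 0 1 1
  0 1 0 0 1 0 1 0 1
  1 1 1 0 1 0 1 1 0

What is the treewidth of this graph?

4

A width-4 tree decomposition is:
Bags: B1 = {1, 2, 5, 7, 9}  B2 = {1, 2, 3, 5, 9}  B3 = {1, 2, 4, 5, 7}  B4 = {2, 5, 7, 8, 9}  B5 = {2, 4, 5, 6, 7}
Tree: B1–B2, B1–B3, B1–B4, B3–B5
Every bag has size at most 5, so the width is 5 − 1 = 4 and tw(G) ≤ 4. On the other hand G contains the 5-clique {1, 2, 3, 5, 9}. A clique must lie in a single bag of any decomposition, so no decomposition can have width below 4. Therefore the treewidth is 4.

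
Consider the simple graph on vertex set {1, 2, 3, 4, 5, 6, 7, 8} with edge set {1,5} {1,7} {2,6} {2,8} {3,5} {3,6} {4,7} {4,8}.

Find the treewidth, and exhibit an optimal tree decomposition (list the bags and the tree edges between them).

Each bag holds 3 vertices, so the decomposition has width 2, which upper-bounds the treewidth. For the lower bound, G contains the cycle 6–2–8–4–7–1–5–3–6, so G is not a forest; only forests have treewidth ≤ 1, hence tw(G) ≥ 2. Combining the bounds, tw(G) = 2.

Treewidth 2.
One such decomposition:
Bags: B1 = {2, 6, 8}  B2 = {4, 6, 8}  B3 = {4, 6, 7}  B4 = {1, 6, 7}  B5 = {1, 5, 6}  B6 = {3, 5, 6}
Tree: B1–B2, B2–B3, B3–B4, B4–B5, B5–B6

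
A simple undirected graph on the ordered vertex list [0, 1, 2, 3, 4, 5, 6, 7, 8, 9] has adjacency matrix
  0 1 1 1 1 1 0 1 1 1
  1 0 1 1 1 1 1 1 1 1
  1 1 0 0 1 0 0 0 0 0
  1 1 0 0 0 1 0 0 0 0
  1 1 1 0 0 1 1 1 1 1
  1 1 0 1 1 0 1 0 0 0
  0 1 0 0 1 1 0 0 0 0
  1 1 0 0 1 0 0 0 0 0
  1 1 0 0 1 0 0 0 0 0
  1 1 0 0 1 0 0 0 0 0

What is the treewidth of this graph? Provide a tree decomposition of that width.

Treewidth 3.
Bags: B1 = {0, 1, 4, 5}  B2 = {0, 1, 4, 7}  B3 = {0, 1, 4, 8}  B4 = {0, 1, 2, 4}  B5 = {0, 1, 3, 5}  B6 = {0, 1, 4, 9}  B7 = {1, 4, 5, 6}
Tree: B1–B2, B2–B3, B3–B4, B1–B5, B3–B6, B1–B7

The largest bag has 4 vertices, giving width 3; this decomposition certifies tw(G) ≤ 3. Conversely, {0, 1, 3, 5} is a clique of size 4, and the vertices of any clique must share a bag in every tree decomposition; so some bag has ≥ 4 vertices and tw(G) ≥ 3. Combining the bounds, tw(G) = 3.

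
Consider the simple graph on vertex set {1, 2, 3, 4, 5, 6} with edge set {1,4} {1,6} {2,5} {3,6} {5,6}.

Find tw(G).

1

A width-1 tree decomposition is:
Bags: B1 = {1, 6}  B2 = {5, 6}  B3 = {3, 6}  B4 = {2, 5}  B5 = {1, 4}
Tree: B1–B2, B2–B3, B2–B4, B1–B5
The largest bag has 2 vertices, giving width 1; this decomposition certifies tw(G) ≤ 1. Any graph with an edge has treewidth ≥ 1, and G has the edge 1–6. Combining the bounds, tw(G) = 1.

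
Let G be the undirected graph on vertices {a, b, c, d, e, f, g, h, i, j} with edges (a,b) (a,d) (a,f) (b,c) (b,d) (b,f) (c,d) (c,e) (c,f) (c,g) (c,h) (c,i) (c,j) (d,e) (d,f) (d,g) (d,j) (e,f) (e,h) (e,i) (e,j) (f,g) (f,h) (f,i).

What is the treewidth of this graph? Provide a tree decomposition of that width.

Treewidth 3.
One such decomposition:
Bags: B1 = {c, d, e, f}  B2 = {c, e, f, i}  B3 = {c, d, f, g}  B4 = {c, e, f, h}  B5 = {c, d, e, j}  B6 = {b, c, d, f}  B7 = {a, b, d, f}
Tree: B1–B2, B1–B3, B2–B4, B1–B5, B3–B6, B6–B7

Each bag holds 4 vertices, so the decomposition has width 3, which upper-bounds the treewidth. For the lower bound, the 4 vertices {c, d, e, j} are pairwise adjacent, and any tree decomposition puts a clique entirely inside one bag — forcing width ≥ 3. The upper and lower bounds meet at 3, so that is the treewidth.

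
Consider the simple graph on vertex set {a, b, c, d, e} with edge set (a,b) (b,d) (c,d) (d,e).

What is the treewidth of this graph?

A width-1 tree decomposition is:
Bags: B1 = {c, d}  B2 = {b, d}  B3 = {d, e}  B4 = {a, b}
Tree: B1–B2, B2–B3, B2–B4
The largest bag has 2 vertices, giving width 1; this decomposition certifies tw(G) ≤ 1. Any graph with an edge has treewidth ≥ 1, and G has the edge d–c. Therefore the treewidth is 1.

1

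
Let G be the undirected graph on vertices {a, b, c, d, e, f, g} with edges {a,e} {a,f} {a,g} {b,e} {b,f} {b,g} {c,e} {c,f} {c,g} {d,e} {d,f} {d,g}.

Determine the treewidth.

3

A width-3 tree decomposition is:
Bags: B1 = {b, e, f, g}  B2 = {a, e, f, g}  B3 = {d, e, f, g}  B4 = {c, e, f, g}
Tree: B1–B2, B2–B3, B3–B4
Every bag has size at most 4, so the width is 4 − 1 = 3 and tw(G) ≤ 3. For the lower bound: the 4 vertex sets {b,g}, {a,e}, {f}, {d} are disjoint, each induces a connected subgraph, and every pair is joined by at least one edge of G. Contracting each set to a single vertex therefore yields K_{4} as a minor, and since treewidth is minor-monotone, tw(G) ≥ tw(K_{4}) = 3. Hence tw(G) = 3 exactly.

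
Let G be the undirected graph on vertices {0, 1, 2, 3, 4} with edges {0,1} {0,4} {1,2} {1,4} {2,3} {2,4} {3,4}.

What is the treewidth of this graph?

2

A width-2 tree decomposition is:
Bags: B1 = {2, 3, 4}  B2 = {1, 2, 4}  B3 = {0, 1, 4}
Tree: B1–B2, B2–B3
Each bag holds 3 vertices, so the decomposition has width 2, which upper-bounds the treewidth. Conversely, {0, 1, 4} is a clique of size 3, and the vertices of any clique must share a bag in every tree decomposition; so some bag has ≥ 3 vertices and tw(G) ≥ 2. Therefore the treewidth is 2.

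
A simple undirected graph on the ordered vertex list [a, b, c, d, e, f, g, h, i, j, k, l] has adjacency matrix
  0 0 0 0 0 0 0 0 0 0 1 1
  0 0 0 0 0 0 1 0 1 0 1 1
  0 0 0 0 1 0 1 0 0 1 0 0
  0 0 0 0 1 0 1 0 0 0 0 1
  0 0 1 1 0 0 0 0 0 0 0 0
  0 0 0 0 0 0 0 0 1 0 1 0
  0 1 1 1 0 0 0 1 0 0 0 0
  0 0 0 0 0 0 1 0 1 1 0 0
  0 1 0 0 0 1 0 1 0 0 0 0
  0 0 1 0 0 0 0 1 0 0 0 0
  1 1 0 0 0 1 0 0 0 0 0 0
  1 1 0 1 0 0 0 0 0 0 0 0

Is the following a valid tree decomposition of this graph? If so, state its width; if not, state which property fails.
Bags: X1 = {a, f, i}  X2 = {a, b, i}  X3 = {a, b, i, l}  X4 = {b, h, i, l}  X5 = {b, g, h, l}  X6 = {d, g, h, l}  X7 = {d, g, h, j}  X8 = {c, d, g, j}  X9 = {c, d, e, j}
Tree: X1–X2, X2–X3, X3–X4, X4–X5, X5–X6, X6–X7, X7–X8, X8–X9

No — vertex k appears in no bag.

A tree decomposition must satisfy three properties: every vertex lies in some bag; for every edge, both endpoints lie together in some bag; and for every vertex, the bags containing it form a connected subtree. Here vertex k appears in no bag, so the decomposition is invalid.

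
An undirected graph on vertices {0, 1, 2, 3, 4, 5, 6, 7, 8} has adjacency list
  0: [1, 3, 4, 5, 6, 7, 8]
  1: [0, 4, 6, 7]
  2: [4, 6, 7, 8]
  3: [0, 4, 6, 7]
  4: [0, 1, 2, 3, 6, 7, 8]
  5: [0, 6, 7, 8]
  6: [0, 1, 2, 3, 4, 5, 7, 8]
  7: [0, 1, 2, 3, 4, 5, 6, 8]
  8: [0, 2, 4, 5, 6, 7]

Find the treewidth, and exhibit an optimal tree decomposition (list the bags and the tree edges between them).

The largest bag has 5 vertices, giving width 4; this decomposition certifies tw(G) ≤ 4. For the lower bound, the 5 vertices {0, 4, 6, 7, 8} are pairwise adjacent, and any tree decomposition puts a clique entirely inside one bag — forcing width ≥ 4. Hence tw(G) = 4 exactly.

Treewidth 4.
One such decomposition:
Bags: B1 = {0, 4, 6, 7, 8}  B2 = {0, 1, 4, 6, 7}  B3 = {0, 3, 4, 6, 7}  B4 = {0, 5, 6, 7, 8}  B5 = {2, 4, 6, 7, 8}
Tree: B1–B2, B1–B3, B1–B4, B1–B5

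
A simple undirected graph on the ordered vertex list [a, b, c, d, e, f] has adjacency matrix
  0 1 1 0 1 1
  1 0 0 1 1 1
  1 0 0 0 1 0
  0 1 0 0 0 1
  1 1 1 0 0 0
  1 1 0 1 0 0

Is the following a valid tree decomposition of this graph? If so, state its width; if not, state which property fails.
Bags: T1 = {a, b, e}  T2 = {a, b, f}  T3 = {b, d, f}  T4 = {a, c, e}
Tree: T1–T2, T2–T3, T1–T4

Every vertex of G appears in some bag (union = {a, b, c, d, e, f}); every edge is covered by a bag; and for each vertex v the set of bags containing v is connected in the bag tree. The decomposition is therefore valid. The largest bag has 3 vertices, so the width is 2.

Yes; width 2.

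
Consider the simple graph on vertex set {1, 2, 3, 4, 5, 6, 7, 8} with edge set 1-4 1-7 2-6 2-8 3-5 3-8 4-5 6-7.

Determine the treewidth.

2

A width-2 tree decomposition is:
Bags: B1 = {2, 6, 7}  B2 = {2, 7, 8}  B3 = {3, 7, 8}  B4 = {3, 5, 7}  B5 = {4, 5, 7}  B6 = {1, 4, 7}
Tree: B1–B2, B2–B3, B3–B4, B4–B5, B5–B6
The largest bag has 3 vertices, giving width 2; this decomposition certifies tw(G) ≤ 2. For the lower bound, G contains the cycle 7–6–2–8–3–5–4–1–7, so G is not a forest; only forests have treewidth ≤ 1, hence tw(G) ≥ 2. Therefore the treewidth is 2.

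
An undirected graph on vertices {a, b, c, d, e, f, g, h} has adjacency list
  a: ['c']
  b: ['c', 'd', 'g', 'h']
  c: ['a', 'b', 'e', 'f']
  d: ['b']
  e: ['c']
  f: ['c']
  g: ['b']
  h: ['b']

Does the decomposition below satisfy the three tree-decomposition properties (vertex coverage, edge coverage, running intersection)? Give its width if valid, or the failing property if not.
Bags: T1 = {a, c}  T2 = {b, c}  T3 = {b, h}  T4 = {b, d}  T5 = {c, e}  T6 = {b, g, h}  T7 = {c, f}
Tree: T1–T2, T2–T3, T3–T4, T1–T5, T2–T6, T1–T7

No — bags containing vertex h are not connected in the tree.

A tree decomposition must satisfy three properties: every vertex lies in some bag; for every edge, both endpoints lie together in some bag; and for every vertex, the bags containing it form a connected subtree. Here bags containing vertex h are not connected in the tree, so the decomposition is invalid.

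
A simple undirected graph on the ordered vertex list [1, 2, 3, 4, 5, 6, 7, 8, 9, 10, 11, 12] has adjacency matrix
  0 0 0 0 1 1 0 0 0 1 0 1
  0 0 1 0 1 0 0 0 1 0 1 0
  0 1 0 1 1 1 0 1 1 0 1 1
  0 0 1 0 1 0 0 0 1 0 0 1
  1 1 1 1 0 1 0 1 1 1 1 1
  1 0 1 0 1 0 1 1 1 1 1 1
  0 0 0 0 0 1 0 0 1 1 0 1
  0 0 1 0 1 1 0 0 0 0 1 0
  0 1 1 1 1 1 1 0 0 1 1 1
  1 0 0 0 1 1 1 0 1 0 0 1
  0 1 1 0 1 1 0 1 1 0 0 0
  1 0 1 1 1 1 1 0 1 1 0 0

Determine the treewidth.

4

A width-4 tree decomposition is:
Bags: B1 = {5, 6, 9, 10, 12}  B2 = {3, 5, 6, 9, 12}  B3 = {3, 5, 6, 9, 11}  B4 = {3, 5, 6, 8, 11}  B5 = {3, 4, 5, 9, 12}  B6 = {1, 5, 6, 10, 12}  B7 = {6, 7, 9, 10, 12}  B8 = {2, 3, 5, 9, 11}
Tree: B1–B2, B2–B3, B3–B4, B2–B5, B1–B6, B1–B7, B3–B8
Each bag holds 5 vertices, so the decomposition has width 4, which upper-bounds the treewidth. On the other hand G contains the 5-clique {1, 5, 6, 10, 12}. A clique must lie in a single bag of any decomposition, so no decomposition can have width below 4. Combining the bounds, tw(G) = 4.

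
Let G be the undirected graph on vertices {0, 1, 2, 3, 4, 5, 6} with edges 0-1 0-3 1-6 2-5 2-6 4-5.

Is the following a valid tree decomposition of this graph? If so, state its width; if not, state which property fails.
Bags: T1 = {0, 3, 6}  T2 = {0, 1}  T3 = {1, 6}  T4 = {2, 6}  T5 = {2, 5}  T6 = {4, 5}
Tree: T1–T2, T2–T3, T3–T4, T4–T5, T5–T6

No — bags containing vertex 6 are not connected in the tree.

A tree decomposition must satisfy three properties: every vertex lies in some bag; for every edge, both endpoints lie together in some bag; and for every vertex, the bags containing it form a connected subtree. Here bags containing vertex 6 are not connected in the tree, so the decomposition is invalid.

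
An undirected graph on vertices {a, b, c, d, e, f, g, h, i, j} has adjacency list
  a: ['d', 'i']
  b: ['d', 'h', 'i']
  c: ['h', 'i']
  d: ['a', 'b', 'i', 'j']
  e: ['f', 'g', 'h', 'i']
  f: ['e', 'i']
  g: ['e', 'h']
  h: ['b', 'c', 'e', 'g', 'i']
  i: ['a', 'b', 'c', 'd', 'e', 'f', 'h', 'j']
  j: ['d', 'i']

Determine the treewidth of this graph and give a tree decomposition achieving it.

Every bag has size at most 3, so the width is 3 − 1 = 2 and tw(G) ≤ 2. On the other hand G contains the 3-clique {e, g, h}. A clique must lie in a single bag of any decomposition, so no decomposition can have width below 2. The upper and lower bounds meet at 2, so that is the treewidth.

Treewidth 2.
One optimal decomposition is:
Bags: B1 = {e, h, i}  B2 = {e, f, i}  B3 = {b, h, i}  B4 = {b, d, i}  B5 = {d, i, j}  B6 = {a, d, i}  B7 = {c, h, i}  B8 = {e, g, h}
Tree: B1–B2, B1–B3, B3–B4, B4–B5, B5–B6, B3–B7, B1–B8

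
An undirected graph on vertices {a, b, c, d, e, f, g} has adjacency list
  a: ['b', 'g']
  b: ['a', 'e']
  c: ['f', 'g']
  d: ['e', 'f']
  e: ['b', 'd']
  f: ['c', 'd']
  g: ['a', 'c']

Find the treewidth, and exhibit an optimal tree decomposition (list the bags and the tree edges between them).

Treewidth 2.
One optimal decomposition is:
Bags: B1 = {c, f, g}  B2 = {a, f, g}  B3 = {a, b, f}  B4 = {b, e, f}  B5 = {d, e, f}
Tree: B1–B2, B2–B3, B3–B4, B4–B5

Each bag holds 3 vertices, so the decomposition has width 2, which upper-bounds the treewidth. The edges f–c–g–a–b–e–d–f form a cycle, so G is not a tree and its treewidth is at least 2. Therefore the treewidth is 2.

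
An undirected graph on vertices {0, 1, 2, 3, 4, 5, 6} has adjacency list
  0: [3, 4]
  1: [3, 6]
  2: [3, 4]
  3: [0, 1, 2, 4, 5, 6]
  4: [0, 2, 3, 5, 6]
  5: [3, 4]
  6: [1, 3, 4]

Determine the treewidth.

2

A width-2 tree decomposition is:
Bags: B1 = {3, 4, 5}  B2 = {2, 3, 4}  B3 = {0, 3, 4}  B4 = {3, 4, 6}  B5 = {1, 3, 6}
Tree: B1–B2, B2–B3, B1–B4, B4–B5
The largest bag has 3 vertices, giving width 2; this decomposition certifies tw(G) ≤ 2. Conversely, {1, 3, 6} is a clique of size 3, and the vertices of any clique must share a bag in every tree decomposition; so some bag has ≥ 3 vertices and tw(G) ≥ 2. Hence tw(G) = 2 exactly.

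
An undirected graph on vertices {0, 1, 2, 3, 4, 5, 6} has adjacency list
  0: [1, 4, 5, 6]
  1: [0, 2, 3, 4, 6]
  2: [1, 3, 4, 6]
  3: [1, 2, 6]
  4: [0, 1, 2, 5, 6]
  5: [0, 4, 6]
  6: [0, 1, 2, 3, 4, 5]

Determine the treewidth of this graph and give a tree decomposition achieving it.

Each bag holds 4 vertices, so the decomposition has width 3, which upper-bounds the treewidth. Conversely, {0, 1, 4, 6} is a clique of size 4, and the vertices of any clique must share a bag in every tree decomposition; so some bag has ≥ 4 vertices and tw(G) ≥ 3. Hence tw(G) = 3 exactly.

Treewidth 3.
Bags: B1 = {1, 2, 3, 6}  B2 = {1, 2, 4, 6}  B3 = {0, 1, 4, 6}  B4 = {0, 4, 5, 6}
Tree: B1–B2, B2–B3, B3–B4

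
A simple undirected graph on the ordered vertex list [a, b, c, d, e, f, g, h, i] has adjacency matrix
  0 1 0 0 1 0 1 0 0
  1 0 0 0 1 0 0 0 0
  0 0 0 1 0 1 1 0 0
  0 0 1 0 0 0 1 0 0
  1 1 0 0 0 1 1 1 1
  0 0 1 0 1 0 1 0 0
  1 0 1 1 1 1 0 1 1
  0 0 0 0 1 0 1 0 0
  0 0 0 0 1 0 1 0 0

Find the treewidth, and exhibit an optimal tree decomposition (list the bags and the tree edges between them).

Every bag has size at most 3, so the width is 3 − 1 = 2 and tw(G) ≤ 2. Conversely, {c, d, g} is a clique of size 3, and the vertices of any clique must share a bag in every tree decomposition; so some bag has ≥ 3 vertices and tw(G) ≥ 2. Hence tw(G) = 2 exactly.

Treewidth 2.
One such decomposition:
Bags: B1 = {e, f, g}  B2 = {e, g, i}  B3 = {a, e, g}  B4 = {e, g, h}  B5 = {a, b, e}  B6 = {c, f, g}  B7 = {c, d, g}
Tree: B1–B2, B2–B3, B3–B4, B3–B5, B1–B6, B6–B7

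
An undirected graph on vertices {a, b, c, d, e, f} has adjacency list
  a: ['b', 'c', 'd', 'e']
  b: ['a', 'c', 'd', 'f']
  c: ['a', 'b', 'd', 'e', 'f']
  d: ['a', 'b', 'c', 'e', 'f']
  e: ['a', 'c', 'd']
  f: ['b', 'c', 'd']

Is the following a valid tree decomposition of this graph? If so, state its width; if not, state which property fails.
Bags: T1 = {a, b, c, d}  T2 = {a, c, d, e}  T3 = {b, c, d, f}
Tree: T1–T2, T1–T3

Checking the three conditions: (i) the bags cover all of {a, b, c, d, e, f}; (ii) for each edge, some bag contains both endpoints; (iii) the bags containing any fixed vertex form a subtree. All hold, so the decomposition is valid with width 4 − 1 = 3.

Yes; width 3.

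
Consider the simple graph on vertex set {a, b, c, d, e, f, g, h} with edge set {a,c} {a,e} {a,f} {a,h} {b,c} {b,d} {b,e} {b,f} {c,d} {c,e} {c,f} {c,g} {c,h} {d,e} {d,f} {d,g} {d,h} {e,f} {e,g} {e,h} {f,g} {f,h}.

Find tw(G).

4

A width-4 tree decomposition is:
Bags: B1 = {c, d, e, f, h}  B2 = {b, c, d, e, f}  B3 = {c, d, e, f, g}  B4 = {a, c, e, f, h}
Tree: B1–B2, B2–B3, B1–B4
Every bag has size at most 5, so the width is 5 − 1 = 4 and tw(G) ≤ 4. For the lower bound, the 5 vertices {c, d, e, f, g} are pairwise adjacent, and any tree decomposition puts a clique entirely inside one bag — forcing width ≥ 4. Therefore the treewidth is 4.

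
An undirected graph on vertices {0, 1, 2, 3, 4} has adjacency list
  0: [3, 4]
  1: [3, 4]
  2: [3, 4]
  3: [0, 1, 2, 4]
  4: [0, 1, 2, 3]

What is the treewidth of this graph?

A width-2 tree decomposition is:
Bags: B1 = {2, 3, 4}  B2 = {1, 3, 4}  B3 = {0, 3, 4}
Tree: B1–B2, B2–B3
Every bag has size at most 3, so the width is 3 − 1 = 2 and tw(G) ≤ 2. On the other hand G contains the 3-clique {0, 3, 4}. A clique must lie in a single bag of any decomposition, so no decomposition can have width below 2. Therefore the treewidth is 2.

2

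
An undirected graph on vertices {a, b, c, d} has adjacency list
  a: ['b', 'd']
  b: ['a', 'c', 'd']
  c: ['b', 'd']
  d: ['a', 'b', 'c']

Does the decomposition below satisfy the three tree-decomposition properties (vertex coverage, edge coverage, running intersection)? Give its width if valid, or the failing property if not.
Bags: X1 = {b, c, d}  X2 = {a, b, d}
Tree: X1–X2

Vertex coverage: the bags together contain {a, b, c, d}, the full vertex set. Edge coverage: each edge of G has both endpoints in at least one bag. Running intersection: for every vertex, the bags containing it form a connected subtree. All three properties hold, so this is a valid tree decomposition of width max|bag| − 1 = 2, and hence tw(G) ≤ 2.

Yes; width 2.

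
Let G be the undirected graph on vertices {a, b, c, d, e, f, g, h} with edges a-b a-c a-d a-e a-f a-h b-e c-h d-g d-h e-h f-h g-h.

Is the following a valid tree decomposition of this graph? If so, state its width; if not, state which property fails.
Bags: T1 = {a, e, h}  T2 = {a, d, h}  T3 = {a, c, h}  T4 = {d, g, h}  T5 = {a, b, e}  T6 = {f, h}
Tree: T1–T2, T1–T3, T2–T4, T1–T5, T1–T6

A tree decomposition must satisfy three properties: every vertex lies in some bag; for every edge, both endpoints lie together in some bag; and for every vertex, the bags containing it form a connected subtree. Here edge (a,f) lies in no bag, so the decomposition is invalid.

No — edge (a,f) lies in no bag.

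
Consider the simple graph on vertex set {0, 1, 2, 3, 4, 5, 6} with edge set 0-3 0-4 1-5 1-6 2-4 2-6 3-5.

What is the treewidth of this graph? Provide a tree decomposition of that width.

Treewidth 2.
One such decomposition:
Bags: B1 = {1, 5, 6}  B2 = {3, 5, 6}  B3 = {0, 3, 6}  B4 = {0, 4, 6}  B5 = {2, 4, 6}
Tree: B1–B2, B2–B3, B3–B4, B4–B5

Every bag has size at most 3, so the width is 3 − 1 = 2 and tw(G) ≤ 2. The edges 6–1–5–3–0–4–2–6 form a cycle, so G is not a tree and its treewidth is at least 2. Therefore the treewidth is 2.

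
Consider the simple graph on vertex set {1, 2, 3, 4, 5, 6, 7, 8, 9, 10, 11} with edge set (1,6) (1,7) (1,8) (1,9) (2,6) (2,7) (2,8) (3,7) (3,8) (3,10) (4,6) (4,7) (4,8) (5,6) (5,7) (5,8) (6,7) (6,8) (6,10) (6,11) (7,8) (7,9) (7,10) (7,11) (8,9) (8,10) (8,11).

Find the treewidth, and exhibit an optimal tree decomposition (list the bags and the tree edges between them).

Treewidth 3.
One such decomposition:
Bags: B1 = {1, 6, 7, 8}  B2 = {6, 7, 8, 10}  B3 = {1, 7, 8, 9}  B4 = {4, 6, 7, 8}  B5 = {6, 7, 8, 11}  B6 = {5, 6, 7, 8}  B7 = {3, 7, 8, 10}  B8 = {2, 6, 7, 8}
Tree: B1–B2, B1–B3, B1–B4, B2–B5, B2–B6, B2–B7, B1–B8

The largest bag has 4 vertices, giving width 3; this decomposition certifies tw(G) ≤ 3. On the other hand G contains the 4-clique {1, 7, 8, 9}. A clique must lie in a single bag of any decomposition, so no decomposition can have width below 3. Combining the bounds, tw(G) = 3.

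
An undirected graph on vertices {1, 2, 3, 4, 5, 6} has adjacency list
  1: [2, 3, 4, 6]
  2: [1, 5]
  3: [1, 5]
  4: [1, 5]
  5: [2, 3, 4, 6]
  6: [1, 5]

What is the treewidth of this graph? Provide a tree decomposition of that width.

Treewidth 2.
One optimal decomposition is:
Bags: B1 = {1, 2, 5}  B2 = {1, 3, 5}  B3 = {1, 5, 6}  B4 = {1, 4, 5}
Tree: B1–B2, B2–B3, B3–B4

The largest bag has 3 vertices, giving width 2; this decomposition certifies tw(G) ≤ 2. For the lower bound, G contains the cycle 1–2–5–3–1, so G is not a forest; only forests have treewidth ≤ 1, hence tw(G) ≥ 2. Hence tw(G) = 2 exactly.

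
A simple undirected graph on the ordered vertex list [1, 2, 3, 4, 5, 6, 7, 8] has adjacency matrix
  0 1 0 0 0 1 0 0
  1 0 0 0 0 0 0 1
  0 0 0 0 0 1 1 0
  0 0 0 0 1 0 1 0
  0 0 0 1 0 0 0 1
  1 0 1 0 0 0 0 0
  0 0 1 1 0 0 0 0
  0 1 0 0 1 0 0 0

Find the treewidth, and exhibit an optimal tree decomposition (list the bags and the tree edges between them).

Treewidth 2.
One optimal decomposition is:
Bags: B1 = {1, 2, 6}  B2 = {2, 6, 8}  B3 = {5, 6, 8}  B4 = {4, 5, 6}  B5 = {4, 6, 7}  B6 = {3, 6, 7}
Tree: B1–B2, B2–B3, B3–B4, B4–B5, B5–B6

Every bag has size at most 3, so the width is 3 − 1 = 2 and tw(G) ≤ 2. Since 6–1–2–8–5–4–7–3–6 is a cycle in G, G is not acyclic. Forests are exactly the graphs of treewidth ≤ 1, so tw(G) ≥ 2. Therefore the treewidth is 2.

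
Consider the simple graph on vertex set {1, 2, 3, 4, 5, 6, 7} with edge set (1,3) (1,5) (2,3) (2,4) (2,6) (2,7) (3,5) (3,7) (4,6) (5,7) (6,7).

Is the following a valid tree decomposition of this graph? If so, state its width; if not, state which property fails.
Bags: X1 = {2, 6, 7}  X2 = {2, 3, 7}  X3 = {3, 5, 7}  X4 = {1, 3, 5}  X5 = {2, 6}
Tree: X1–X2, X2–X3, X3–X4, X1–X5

A tree decomposition must satisfy three properties: every vertex lies in some bag; for every edge, both endpoints lie together in some bag; and for every vertex, the bags containing it form a connected subtree. Here vertex 4 appears in no bag, so the decomposition is invalid.

No — vertex 4 appears in no bag.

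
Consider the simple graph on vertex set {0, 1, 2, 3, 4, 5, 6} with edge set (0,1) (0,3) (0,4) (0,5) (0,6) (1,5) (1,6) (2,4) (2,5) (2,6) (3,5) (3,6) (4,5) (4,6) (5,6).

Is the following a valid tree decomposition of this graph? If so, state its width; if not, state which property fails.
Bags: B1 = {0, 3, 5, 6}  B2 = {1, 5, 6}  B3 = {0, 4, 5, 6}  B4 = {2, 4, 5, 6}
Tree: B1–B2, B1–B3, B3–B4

No — edge (0,1) lies in no bag.

A tree decomposition must satisfy three properties: every vertex lies in some bag; for every edge, both endpoints lie together in some bag; and for every vertex, the bags containing it form a connected subtree. Here edge (0,1) lies in no bag, so the decomposition is invalid.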